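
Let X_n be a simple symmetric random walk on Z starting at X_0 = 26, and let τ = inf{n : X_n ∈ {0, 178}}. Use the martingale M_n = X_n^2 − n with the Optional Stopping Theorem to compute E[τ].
E[τ] = 3952

M_n = X_n^2 − n is a martingale (since E[X_{n+1}^2 | F_n] = X_n^2 + 1). By OST (τ has finite mean in a bounded region), E[M_τ] = E[M_0] = X_0^2 − 0 = 26^2 = 676. Also E[M_τ] = E[X_τ^2] − E[τ]. The walk exits at 0 or 178, with P(hit 178 first) = 26/178, so E[X_τ^2] = 178^2 · 26/178 + 0 = 4628. Thus E[τ] = E[X_τ^2] − E[M_τ] = 4628 − 676 = 3952 = 26(178 − 26) = 3952.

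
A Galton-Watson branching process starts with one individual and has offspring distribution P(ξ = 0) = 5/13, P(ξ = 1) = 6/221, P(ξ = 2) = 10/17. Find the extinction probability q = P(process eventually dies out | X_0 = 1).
q = 17/26

The pgf is f(s) = 5/13 + 6/221·s + 10/17·s². The extinction probability q is the smallest fixed point of f in [0, 1]. Setting s = f(s):
  10/17·s² + (6/221 − 1)·s + 5/13 = 0
  10/17·s² − (5/13 + 10/17)·s + 5/13 = 0
which factors as (s − 1)·(10/17·s − 5/13) = 0, giving roots s = 1 and s = (5/13)/(10/17) = 17/26.
Mean offspring μ = 6/221 + 2·10/17 = 266/221 > 1 (supercritical), so q < 1. The extinction probability is the smaller root: q = (5/13)/(10/17) = 17/26.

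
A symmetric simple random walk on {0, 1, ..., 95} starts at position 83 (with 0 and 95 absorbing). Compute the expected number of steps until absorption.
E[τ | X_0 = 83] = 996

Let v_k = E[τ | X_0 = k]. Boundary: v_0 = v_95 = 0. Recurrence: v_k = 1 + (v_{k-1} + v_{k+1})/2 for 1 ≤ k ≤ 94. The particular solution to v_k − (v_{k-1} + v_{k+1})/2 = 1 is v_k = −k^2. Adding homogeneous solution A + B k and matching boundaries gives v_k = k (95 − k). Substituting k = 83: v_83 = 83 · 12 = 996.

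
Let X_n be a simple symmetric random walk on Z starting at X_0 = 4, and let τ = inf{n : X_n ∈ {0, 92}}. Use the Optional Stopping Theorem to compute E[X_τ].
E[X_τ] = 4

X_n is a martingale and τ is a bounded-mean stopping time (indeed τ is finite a.s. with bounded expectation since the walk is in a bounded region). By the OST, E[X_τ] = E[X_0] = 4. Equivalently: E[X_τ] = 92 · P(hit 92 first) + 0 · P(hit 0 first) = 92 · (4/92) = 4.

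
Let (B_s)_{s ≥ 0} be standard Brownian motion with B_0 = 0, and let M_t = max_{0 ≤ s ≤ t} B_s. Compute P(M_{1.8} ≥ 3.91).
P(M_{1.8} ≥ 3.91) = 2·P(B_{1.8} ≥ 3.91) = 2(1 − Φ(3.91/√1.8)) ≈ 0.0036

By the reflection principle for Brownian motion, P(M_t ≥ a) = 2 · P(B_t ≥ a) for a ≥ 0. Since B_t ~ N(0, t), P(B_t ≥ 3.91) = 1 − Φ(3.91/√t) = 1 − Φ(3.91/√1.8) = 1 − Φ(2.9143). So
  P(M_{1.8} ≥ 3.91) = 2(1 − Φ(2.9143)) ≈ 0.0036.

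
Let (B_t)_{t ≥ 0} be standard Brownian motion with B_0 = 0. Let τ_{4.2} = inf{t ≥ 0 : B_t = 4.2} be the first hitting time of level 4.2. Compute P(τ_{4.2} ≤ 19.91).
P(τ_{4.2} ≤ 19.91) = 2(1 − Φ(4.2/√19.91)) = 2(1 − Φ(0.9413)) ≈ 0.3466

By the reflection principle for standard BM, P(τ_b ≤ t) = 2 · P(B_t ≥ b). Since B_t ~ N(0, t), P(B_t ≥ 4.2) = 1 − Φ(4.2/√t) = 1 − Φ(4.2/√19.91) = 1 − Φ(0.9413) ≈ 0.17328. Doubling: P(τ_{4.2} ≤ 19.91) ≈ 2 · 0.17328 = 0.34656 ≈ 0.3466.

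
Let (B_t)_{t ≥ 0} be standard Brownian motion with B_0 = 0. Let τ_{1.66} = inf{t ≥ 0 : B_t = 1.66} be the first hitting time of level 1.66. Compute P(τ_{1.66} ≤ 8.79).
P(τ_{1.66} ≤ 8.79) = 2(1 − Φ(1.66/√8.79)) = 2(1 − Φ(0.5599)) ≈ 0.5755

By the reflection principle for standard BM, P(τ_b ≤ t) = 2 · P(B_t ≥ b). Since B_t ~ N(0, t), P(B_t ≥ 1.66) = 1 − Φ(1.66/√t) = 1 − Φ(1.66/√8.79) = 1 − Φ(0.5599) ≈ 0.28777. Doubling: P(τ_{1.66} ≤ 8.79) ≈ 2 · 0.28777 = 0.57554 ≈ 0.5755.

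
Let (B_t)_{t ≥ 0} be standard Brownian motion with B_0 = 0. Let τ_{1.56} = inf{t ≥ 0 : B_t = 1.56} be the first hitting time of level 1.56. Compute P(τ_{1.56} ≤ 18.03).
P(τ_{1.56} ≤ 18.03) = 2(1 − Φ(1.56/√18.03)) = 2(1 − Φ(0.3674)) ≈ 0.7133

By the reflection principle for standard BM, P(τ_b ≤ t) = 2 · P(B_t ≥ b). Since B_t ~ N(0, t), P(B_t ≥ 1.56) = 1 − Φ(1.56/√t) = 1 − Φ(1.56/√18.03) = 1 − Φ(0.3674) ≈ 0.35666. Doubling: P(τ_{1.56} ≤ 18.03) ≈ 2 · 0.35666 = 0.71332 ≈ 0.7133.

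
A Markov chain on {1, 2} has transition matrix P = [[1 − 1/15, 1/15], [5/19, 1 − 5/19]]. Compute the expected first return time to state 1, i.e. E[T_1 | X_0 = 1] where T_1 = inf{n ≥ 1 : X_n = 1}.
E[T_1 | X_0 = 1] = 1/π_1 = 94/75

For an irreducible recurrent Markov chain with stationary distribution π, E[T_i | X_0 = i] = 1/π_i (Kac's formula). Here π_1 = (5/19)/(1/15 + 5/19) = (5/19)/(94/285) = 75/94, so E[T_1 | X_0 = 1] = 1/π_1 = (1/15 + 5/19)/(5/19) = (94/285)/(5/19) = 94/75.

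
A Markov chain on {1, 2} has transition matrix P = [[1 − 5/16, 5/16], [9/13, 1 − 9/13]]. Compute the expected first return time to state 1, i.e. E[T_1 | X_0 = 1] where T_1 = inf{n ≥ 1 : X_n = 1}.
E[T_1 | X_0 = 1] = 1/π_1 = 209/144

For an irreducible recurrent Markov chain with stationary distribution π, E[T_i | X_0 = i] = 1/π_i (Kac's formula). Here π_1 = (9/13)/(5/16 + 9/13) = (9/13)/(209/208) = 144/209, so E[T_1 | X_0 = 1] = 1/π_1 = (5/16 + 9/13)/(9/13) = (209/208)/(9/13) = 209/144.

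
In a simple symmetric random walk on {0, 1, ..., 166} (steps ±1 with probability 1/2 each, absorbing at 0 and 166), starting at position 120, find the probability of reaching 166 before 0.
P(hit 166 before 0) = 120/166 = 60/83

Let u_k = P(hit 166 before 0 | start at k). Then u_0 = 0, u_166 = 1, and u_k = u_{k-1}/2 + u_{k+1}/2 for 1 ≤ k ≤ 165. This harmonic recurrence is solved by u_k = k/166, giving u_120 = 120/166 = 60/83.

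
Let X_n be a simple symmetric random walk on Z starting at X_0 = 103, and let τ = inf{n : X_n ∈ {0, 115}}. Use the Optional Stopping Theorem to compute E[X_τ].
E[X_τ] = 103

X_n is a martingale and τ is a bounded-mean stopping time (indeed τ is finite a.s. with bounded expectation since the walk is in a bounded region). By the OST, E[X_τ] = E[X_0] = 103. Equivalently: E[X_τ] = 115 · P(hit 115 first) + 0 · P(hit 0 first) = 115 · (103/115) = 103.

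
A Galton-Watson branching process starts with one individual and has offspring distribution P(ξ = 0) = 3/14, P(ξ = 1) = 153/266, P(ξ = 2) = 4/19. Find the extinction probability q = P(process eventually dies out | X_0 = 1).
q = 1

Mean offspring μ = 0·3/14 + 1·153/266 + 2·4/19 = 265/266 ≤ 1. For μ ≤ 1 with offspring not concentrated at 1, the Galton-Watson process goes extinct almost surely, so q = 1.
(Algebraic check: The pgf is f(s) = 3/14 + 153/266·s + 4/19·s². The extinction probability q is the smallest fixed point of f in [0, 1]. Setting s = f(s):
  4/19·s² + (153/266 − 1)·s + 3/14 = 0
  4/19·s² − (3/14 + 4/19)·s + 3/14 = 0
which factors as (s − 1)·(4/19·s − 3/14) = 0, giving roots s = 1 and s = (3/14)/(4/19) = 57/56. Since 57/56 ≥ 1, the smallest root in [0, 1] is s = 1.)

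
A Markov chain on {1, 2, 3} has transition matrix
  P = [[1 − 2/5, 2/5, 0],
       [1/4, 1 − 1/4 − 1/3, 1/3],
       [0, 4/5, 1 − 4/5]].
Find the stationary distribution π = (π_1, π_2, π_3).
π = (15/49, 24/49, 10/49)

This is a birth-death chain on three states, which satisfies detailed balance: π_1 · P_{12} = π_2 · P_{21} and π_2 · P_{23} = π_3 · P_{32}.
From π_1 · 2/5 = π_2 · 1/4: π_2/π_1 = (2/5)/(1/4) = 8/5.
From π_2 · 1/3 = π_3 · 4/5: π_3/π_2 = (1/3)/(4/5) = 5/12.
Take π_1 proportional to 1; then unnormalized π = (1, 8/5, 2/3). Normalize by dividing by the sum 49/15:
  π = (15/49, 24/49, 10/49).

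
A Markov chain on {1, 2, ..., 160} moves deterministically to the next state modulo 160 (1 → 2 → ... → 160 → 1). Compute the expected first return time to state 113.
E[T_113 | X_0 = 113] = 160

The chain cycles deterministically, so starting at state 113 it returns in exactly 160 steps. Equivalently, the stationary distribution is uniform π_j = 1/160 for every state j, so by Kac's formula E[T_113] = 1/π_113 = 160.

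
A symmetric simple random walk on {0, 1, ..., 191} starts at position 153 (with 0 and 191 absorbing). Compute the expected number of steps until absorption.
E[τ | X_0 = 153] = 5814

Let v_k = E[τ | X_0 = k]. Boundary: v_0 = v_191 = 0. Recurrence: v_k = 1 + (v_{k-1} + v_{k+1})/2 for 1 ≤ k ≤ 190. The particular solution to v_k − (v_{k-1} + v_{k+1})/2 = 1 is v_k = −k^2. Adding homogeneous solution A + B k and matching boundaries gives v_k = k (191 − k). Substituting k = 153: v_153 = 153 · 38 = 5814.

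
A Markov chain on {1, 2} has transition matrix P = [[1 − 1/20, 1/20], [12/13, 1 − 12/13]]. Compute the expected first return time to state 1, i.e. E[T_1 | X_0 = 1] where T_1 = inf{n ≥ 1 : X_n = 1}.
E[T_1 | X_0 = 1] = 1/π_1 = 253/240

For an irreducible recurrent Markov chain with stationary distribution π, E[T_i | X_0 = i] = 1/π_i (Kac's formula). Here π_1 = (12/13)/(1/20 + 12/13) = (12/13)/(253/260) = 240/253, so E[T_1 | X_0 = 1] = 1/π_1 = (1/20 + 12/13)/(12/13) = (253/260)/(12/13) = 253/240.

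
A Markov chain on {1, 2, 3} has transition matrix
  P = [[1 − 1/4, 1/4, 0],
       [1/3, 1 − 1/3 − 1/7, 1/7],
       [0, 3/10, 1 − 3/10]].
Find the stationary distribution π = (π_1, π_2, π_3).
π = (28/59, 21/59, 10/59)

This is a birth-death chain on three states, which satisfies detailed balance: π_1 · P_{12} = π_2 · P_{21} and π_2 · P_{23} = π_3 · P_{32}.
From π_1 · 1/4 = π_2 · 1/3: π_2/π_1 = (1/4)/(1/3) = 3/4.
From π_2 · 1/7 = π_3 · 3/10: π_3/π_2 = (1/7)/(3/10) = 10/21.
Take π_1 proportional to 1; then unnormalized π = (1, 3/4, 5/14). Normalize by dividing by the sum 59/28:
  π = (28/59, 21/59, 10/59).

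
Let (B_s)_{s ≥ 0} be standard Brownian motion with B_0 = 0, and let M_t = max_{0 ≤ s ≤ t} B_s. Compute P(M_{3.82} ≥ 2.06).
P(M_{3.82} ≥ 2.06) = 2·P(B_{3.82} ≥ 2.06) = 2(1 − Φ(2.06/√3.82)) ≈ 0.2919

By the reflection principle for Brownian motion, P(M_t ≥ a) = 2 · P(B_t ≥ a) for a ≥ 0. Since B_t ~ N(0, t), P(B_t ≥ 2.06) = 1 − Φ(2.06/√t) = 1 − Φ(2.06/√3.82) = 1 − Φ(1.0540). So
  P(M_{3.82} ≥ 2.06) = 2(1 − Φ(1.0540)) ≈ 0.2919.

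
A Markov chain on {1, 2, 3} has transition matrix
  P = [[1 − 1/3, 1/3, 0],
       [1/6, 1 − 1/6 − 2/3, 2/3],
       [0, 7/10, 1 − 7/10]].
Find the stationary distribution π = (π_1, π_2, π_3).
π = (21/103, 42/103, 40/103)

This is a birth-death chain on three states, which satisfies detailed balance: π_1 · P_{12} = π_2 · P_{21} and π_2 · P_{23} = π_3 · P_{32}.
From π_1 · 1/3 = π_2 · 1/6: π_2/π_1 = (1/3)/(1/6) = 2.
From π_2 · 2/3 = π_3 · 7/10: π_3/π_2 = (2/3)/(7/10) = 20/21.
Take π_1 proportional to 1; then unnormalized π = (1, 2, 40/21). Normalize by dividing by the sum 103/21:
  π = (21/103, 42/103, 40/103).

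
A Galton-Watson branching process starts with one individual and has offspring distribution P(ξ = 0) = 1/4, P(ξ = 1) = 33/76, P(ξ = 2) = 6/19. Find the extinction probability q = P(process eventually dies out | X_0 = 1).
q = 19/24

The pgf is f(s) = 1/4 + 33/76·s + 6/19·s². The extinction probability q is the smallest fixed point of f in [0, 1]. Setting s = f(s):
  6/19·s² + (33/76 − 1)·s + 1/4 = 0
  6/19·s² − (1/4 + 6/19)·s + 1/4 = 0
which factors as (s − 1)·(6/19·s − 1/4) = 0, giving roots s = 1 and s = (1/4)/(6/19) = 19/24.
Mean offspring μ = 33/76 + 2·6/19 = 81/76 > 1 (supercritical), so q < 1. The extinction probability is the smaller root: q = (1/4)/(6/19) = 19/24.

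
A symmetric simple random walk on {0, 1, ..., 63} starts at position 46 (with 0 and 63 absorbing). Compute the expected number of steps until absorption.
E[τ | X_0 = 46] = 782

Let v_k = E[τ | X_0 = k]. Boundary: v_0 = v_63 = 0. Recurrence: v_k = 1 + (v_{k-1} + v_{k+1})/2 for 1 ≤ k ≤ 62. The particular solution to v_k − (v_{k-1} + v_{k+1})/2 = 1 is v_k = −k^2. Adding homogeneous solution A + B k and matching boundaries gives v_k = k (63 − k). Substituting k = 46: v_46 = 46 · 17 = 782.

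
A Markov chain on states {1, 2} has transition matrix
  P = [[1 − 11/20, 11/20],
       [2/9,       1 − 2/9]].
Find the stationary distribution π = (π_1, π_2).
π_1 = 40/139, π_2 = 99/139

Solve πP = π with π_1 + π_2 = 1. From πP = π: π_1 · (1 − 11/20) + π_2 · 2/9 = π_1 ⇒ π_2 · 2/9 = π_1 · 11/20 ⇒ π_2/π_1 = (11/20)/(2/9) = 99/40. Together with π_1 + π_2 = 1:
  π_1 = (2/9)/(11/20 + 2/9) = (2/9)/(139/180) = 40/139,
  π_2 = (11/20)/(11/20 + 2/9) = (11/20)/(139/180) = 99/139.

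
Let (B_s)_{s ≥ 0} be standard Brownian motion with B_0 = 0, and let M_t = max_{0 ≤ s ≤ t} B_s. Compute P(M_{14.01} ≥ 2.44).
P(M_{14.01} ≥ 2.44) = 2·P(B_{14.01} ≥ 2.44) = 2(1 − Φ(2.44/√14.01)) ≈ 0.5145

By the reflection principle for Brownian motion, P(M_t ≥ a) = 2 · P(B_t ≥ a) for a ≥ 0. Since B_t ~ N(0, t), P(B_t ≥ 2.44) = 1 − Φ(2.44/√t) = 1 − Φ(2.44/√14.01) = 1 − Φ(0.6519). So
  P(M_{14.01} ≥ 2.44) = 2(1 − Φ(0.6519)) ≈ 0.5145.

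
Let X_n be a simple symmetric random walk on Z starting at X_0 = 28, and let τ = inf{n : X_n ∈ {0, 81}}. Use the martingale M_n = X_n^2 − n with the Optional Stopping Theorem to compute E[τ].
E[τ] = 1484

M_n = X_n^2 − n is a martingale (since E[X_{n+1}^2 | F_n] = X_n^2 + 1). By OST (τ has finite mean in a bounded region), E[M_τ] = E[M_0] = X_0^2 − 0 = 28^2 = 784. Also E[M_τ] = E[X_τ^2] − E[τ]. The walk exits at 0 or 81, with P(hit 81 first) = 28/81, so E[X_τ^2] = 81^2 · 28/81 + 0 = 2268. Thus E[τ] = E[X_τ^2] − E[M_τ] = 2268 − 784 = 1484 = 28(81 − 28) = 1484.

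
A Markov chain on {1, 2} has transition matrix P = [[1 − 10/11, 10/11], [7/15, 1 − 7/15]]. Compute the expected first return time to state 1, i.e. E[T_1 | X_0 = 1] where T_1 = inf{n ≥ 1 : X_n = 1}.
E[T_1 | X_0 = 1] = 1/π_1 = 227/77

For an irreducible recurrent Markov chain with stationary distribution π, E[T_i | X_0 = i] = 1/π_i (Kac's formula). Here π_1 = (7/15)/(10/11 + 7/15) = (7/15)/(227/165) = 77/227, so E[T_1 | X_0 = 1] = 1/π_1 = (10/11 + 7/15)/(7/15) = (227/165)/(7/15) = 227/77.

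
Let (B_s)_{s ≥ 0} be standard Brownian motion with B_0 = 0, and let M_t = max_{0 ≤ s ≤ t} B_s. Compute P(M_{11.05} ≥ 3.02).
P(M_{11.05} ≥ 3.02) = 2·P(B_{11.05} ≥ 3.02) = 2(1 − Φ(3.02/√11.05)) ≈ 0.3636

By the reflection principle for Brownian motion, P(M_t ≥ a) = 2 · P(B_t ≥ a) for a ≥ 0. Since B_t ~ N(0, t), P(B_t ≥ 3.02) = 1 − Φ(3.02/√t) = 1 − Φ(3.02/√11.05) = 1 − Φ(0.9085). So
  P(M_{11.05} ≥ 3.02) = 2(1 − Φ(0.9085)) ≈ 0.3636.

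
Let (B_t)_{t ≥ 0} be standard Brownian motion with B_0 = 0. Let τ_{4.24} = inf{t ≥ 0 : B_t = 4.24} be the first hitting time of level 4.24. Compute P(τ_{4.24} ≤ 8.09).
P(τ_{4.24} ≤ 8.09) = 2(1 − Φ(4.24/√8.09)) = 2(1 − Φ(1.4907)) ≈ 0.1360

By the reflection principle for standard BM, P(τ_b ≤ t) = 2 · P(B_t ≥ b). Since B_t ~ N(0, t), P(B_t ≥ 4.24) = 1 − Φ(4.24/√t) = 1 − Φ(4.24/√8.09) = 1 − Φ(1.4907) ≈ 0.06802. Doubling: P(τ_{4.24} ≤ 8.09) ≈ 2 · 0.06802 = 0.13604 ≈ 0.1360.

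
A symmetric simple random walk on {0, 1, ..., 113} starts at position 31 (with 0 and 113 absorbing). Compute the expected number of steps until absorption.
E[τ | X_0 = 31] = 2542

Let v_k = E[τ | X_0 = k]. Boundary: v_0 = v_113 = 0. Recurrence: v_k = 1 + (v_{k-1} + v_{k+1})/2 for 1 ≤ k ≤ 112. The particular solution to v_k − (v_{k-1} + v_{k+1})/2 = 1 is v_k = −k^2. Adding homogeneous solution A + B k and matching boundaries gives v_k = k (113 − k). Substituting k = 31: v_31 = 31 · 82 = 2542.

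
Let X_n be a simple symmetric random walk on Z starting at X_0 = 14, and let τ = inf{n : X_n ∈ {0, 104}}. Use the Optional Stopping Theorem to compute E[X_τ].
E[X_τ] = 14

X_n is a martingale and τ is a bounded-mean stopping time (indeed τ is finite a.s. with bounded expectation since the walk is in a bounded region). By the OST, E[X_τ] = E[X_0] = 14. Equivalently: E[X_τ] = 104 · P(hit 104 first) + 0 · P(hit 0 first) = 104 · (14/104) = 14.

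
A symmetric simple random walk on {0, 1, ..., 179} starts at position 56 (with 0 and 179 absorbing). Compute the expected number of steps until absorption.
E[τ | X_0 = 56] = 6888

Let v_k = E[τ | X_0 = k]. Boundary: v_0 = v_179 = 0. Recurrence: v_k = 1 + (v_{k-1} + v_{k+1})/2 for 1 ≤ k ≤ 178. The particular solution to v_k − (v_{k-1} + v_{k+1})/2 = 1 is v_k = −k^2. Adding homogeneous solution A + B k and matching boundaries gives v_k = k (179 − k). Substituting k = 56: v_56 = 56 · 123 = 6888.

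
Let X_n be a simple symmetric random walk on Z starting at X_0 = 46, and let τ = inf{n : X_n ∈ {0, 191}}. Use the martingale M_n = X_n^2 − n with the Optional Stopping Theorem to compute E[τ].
E[τ] = 6670

M_n = X_n^2 − n is a martingale (since E[X_{n+1}^2 | F_n] = X_n^2 + 1). By OST (τ has finite mean in a bounded region), E[M_τ] = E[M_0] = X_0^2 − 0 = 46^2 = 2116. Also E[M_τ] = E[X_τ^2] − E[τ]. The walk exits at 0 or 191, with P(hit 191 first) = 46/191, so E[X_τ^2] = 191^2 · 46/191 + 0 = 8786. Thus E[τ] = E[X_τ^2] − E[M_τ] = 8786 − 2116 = 6670 = 46(191 − 46) = 6670.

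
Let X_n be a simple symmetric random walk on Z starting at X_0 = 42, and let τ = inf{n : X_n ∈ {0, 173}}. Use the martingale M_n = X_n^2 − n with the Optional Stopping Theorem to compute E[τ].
E[τ] = 5502

M_n = X_n^2 − n is a martingale (since E[X_{n+1}^2 | F_n] = X_n^2 + 1). By OST (τ has finite mean in a bounded region), E[M_τ] = E[M_0] = X_0^2 − 0 = 42^2 = 1764. Also E[M_τ] = E[X_τ^2] − E[τ]. The walk exits at 0 or 173, with P(hit 173 first) = 42/173, so E[X_τ^2] = 173^2 · 42/173 + 0 = 7266. Thus E[τ] = E[X_τ^2] − E[M_τ] = 7266 − 1764 = 5502 = 42(173 − 42) = 5502.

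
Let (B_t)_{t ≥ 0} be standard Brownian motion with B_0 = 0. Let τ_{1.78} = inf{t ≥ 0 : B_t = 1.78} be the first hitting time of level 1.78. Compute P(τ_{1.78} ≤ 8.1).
P(τ_{1.78} ≤ 8.1) = 2(1 − Φ(1.78/√8.1)) = 2(1 − Φ(0.6254)) ≈ 0.5317

By the reflection principle for standard BM, P(τ_b ≤ t) = 2 · P(B_t ≥ b). Since B_t ~ N(0, t), P(B_t ≥ 1.78) = 1 − Φ(1.78/√t) = 1 − Φ(1.78/√8.1) = 1 − Φ(0.6254) ≈ 0.26585. Doubling: P(τ_{1.78} ≤ 8.1) ≈ 2 · 0.26585 = 0.53170 ≈ 0.5317.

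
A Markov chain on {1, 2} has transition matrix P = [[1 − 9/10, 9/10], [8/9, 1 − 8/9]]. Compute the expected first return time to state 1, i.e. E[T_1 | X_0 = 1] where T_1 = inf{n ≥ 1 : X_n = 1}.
E[T_1 | X_0 = 1] = 1/π_1 = 161/80

For an irreducible recurrent Markov chain with stationary distribution π, E[T_i | X_0 = i] = 1/π_i (Kac's formula). Here π_1 = (8/9)/(9/10 + 8/9) = (8/9)/(161/90) = 80/161, so E[T_1 | X_0 = 1] = 1/π_1 = (9/10 + 8/9)/(8/9) = (161/90)/(8/9) = 161/80.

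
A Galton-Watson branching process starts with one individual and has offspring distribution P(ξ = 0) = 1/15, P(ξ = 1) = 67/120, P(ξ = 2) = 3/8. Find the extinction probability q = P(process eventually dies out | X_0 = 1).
q = 8/45

The pgf is f(s) = 1/15 + 67/120·s + 3/8·s². The extinction probability q is the smallest fixed point of f in [0, 1]. Setting s = f(s):
  3/8·s² + (67/120 − 1)·s + 1/15 = 0
  3/8·s² − (1/15 + 3/8)·s + 1/15 = 0
which factors as (s − 1)·(3/8·s − 1/15) = 0, giving roots s = 1 and s = (1/15)/(3/8) = 8/45.
Mean offspring μ = 67/120 + 2·3/8 = 157/120 > 1 (supercritical), so q < 1. The extinction probability is the smaller root: q = (1/15)/(3/8) = 8/45.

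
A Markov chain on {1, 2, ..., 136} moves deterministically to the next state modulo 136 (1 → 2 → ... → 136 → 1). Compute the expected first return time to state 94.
E[T_94 | X_0 = 94] = 136

The chain cycles deterministically, so starting at state 94 it returns in exactly 136 steps. Equivalently, the stationary distribution is uniform π_j = 1/136 for every state j, so by Kac's formula E[T_94] = 1/π_94 = 136.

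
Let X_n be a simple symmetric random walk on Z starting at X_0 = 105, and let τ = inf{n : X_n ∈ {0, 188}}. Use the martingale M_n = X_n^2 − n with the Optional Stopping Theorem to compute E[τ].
E[τ] = 8715

M_n = X_n^2 − n is a martingale (since E[X_{n+1}^2 | F_n] = X_n^2 + 1). By OST (τ has finite mean in a bounded region), E[M_τ] = E[M_0] = X_0^2 − 0 = 105^2 = 11025. Also E[M_τ] = E[X_τ^2] − E[τ]. The walk exits at 0 or 188, with P(hit 188 first) = 105/188, so E[X_τ^2] = 188^2 · 105/188 + 0 = 19740. Thus E[τ] = E[X_τ^2] − E[M_τ] = 19740 − 11025 = 8715 = 105(188 − 105) = 8715.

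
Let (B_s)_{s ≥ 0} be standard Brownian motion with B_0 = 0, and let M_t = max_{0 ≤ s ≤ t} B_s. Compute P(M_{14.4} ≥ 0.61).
P(M_{14.4} ≥ 0.61) = 2·P(B_{14.4} ≥ 0.61) = 2(1 − Φ(0.61/√14.4)) ≈ 0.8723

By the reflection principle for Brownian motion, P(M_t ≥ a) = 2 · P(B_t ≥ a) for a ≥ 0. Since B_t ~ N(0, t), P(B_t ≥ 0.61) = 1 − Φ(0.61/√t) = 1 − Φ(0.61/√14.4) = 1 − Φ(0.1607). So
  P(M_{14.4} ≥ 0.61) = 2(1 − Φ(0.1607)) ≈ 0.8723.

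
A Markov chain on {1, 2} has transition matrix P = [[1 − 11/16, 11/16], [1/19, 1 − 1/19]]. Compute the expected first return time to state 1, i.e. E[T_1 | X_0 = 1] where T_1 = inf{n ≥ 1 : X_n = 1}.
E[T_1 | X_0 = 1] = 1/π_1 = 225/16

For an irreducible recurrent Markov chain with stationary distribution π, E[T_i | X_0 = i] = 1/π_i (Kac's formula). Here π_1 = (1/19)/(11/16 + 1/19) = (1/19)/(225/304) = 16/225, so E[T_1 | X_0 = 1] = 1/π_1 = (11/16 + 1/19)/(1/19) = (225/304)/(1/19) = 225/16.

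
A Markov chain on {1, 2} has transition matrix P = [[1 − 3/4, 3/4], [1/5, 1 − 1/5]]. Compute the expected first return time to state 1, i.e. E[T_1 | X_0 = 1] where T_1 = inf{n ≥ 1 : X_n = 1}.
E[T_1 | X_0 = 1] = 1/π_1 = 19/4

For an irreducible recurrent Markov chain with stationary distribution π, E[T_i | X_0 = i] = 1/π_i (Kac's formula). Here π_1 = (1/5)/(3/4 + 1/5) = (1/5)/(19/20) = 4/19, so E[T_1 | X_0 = 1] = 1/π_1 = (3/4 + 1/5)/(1/5) = (19/20)/(1/5) = 19/4.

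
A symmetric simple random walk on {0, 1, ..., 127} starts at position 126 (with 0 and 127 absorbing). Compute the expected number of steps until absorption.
E[τ | X_0 = 126] = 126

Let v_k = E[τ | X_0 = k]. Boundary: v_0 = v_127 = 0. Recurrence: v_k = 1 + (v_{k-1} + v_{k+1})/2 for 1 ≤ k ≤ 126. The particular solution to v_k − (v_{k-1} + v_{k+1})/2 = 1 is v_k = −k^2. Adding homogeneous solution A + B k and matching boundaries gives v_k = k (127 − k). Substituting k = 126: v_126 = 126 · 1 = 126.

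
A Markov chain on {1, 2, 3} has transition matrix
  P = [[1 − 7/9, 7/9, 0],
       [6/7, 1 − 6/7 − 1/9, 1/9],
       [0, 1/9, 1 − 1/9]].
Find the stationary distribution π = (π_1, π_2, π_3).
π = (27/76, 49/152, 49/152)

This is a birth-death chain on three states, which satisfies detailed balance: π_1 · P_{12} = π_2 · P_{21} and π_2 · P_{23} = π_3 · P_{32}.
From π_1 · 7/9 = π_2 · 6/7: π_2/π_1 = (7/9)/(6/7) = 49/54.
From π_2 · 1/9 = π_3 · 1/9: π_3/π_2 = (1/9)/(1/9) = 1.
Take π_1 proportional to 1; then unnormalized π = (1, 49/54, 49/54). Normalize by dividing by the sum 76/27:
  π = (27/76, 49/152, 49/152).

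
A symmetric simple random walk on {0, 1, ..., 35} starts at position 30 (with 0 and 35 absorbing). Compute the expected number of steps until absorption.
E[τ | X_0 = 30] = 150

Let v_k = E[τ | X_0 = k]. Boundary: v_0 = v_35 = 0. Recurrence: v_k = 1 + (v_{k-1} + v_{k+1})/2 for 1 ≤ k ≤ 34. The particular solution to v_k − (v_{k-1} + v_{k+1})/2 = 1 is v_k = −k^2. Adding homogeneous solution A + B k and matching boundaries gives v_k = k (35 − k). Substituting k = 30: v_30 = 30 · 5 = 150.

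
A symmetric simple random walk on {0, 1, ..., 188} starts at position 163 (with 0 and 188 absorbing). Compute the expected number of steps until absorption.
E[τ | X_0 = 163] = 4075

Let v_k = E[τ | X_0 = k]. Boundary: v_0 = v_188 = 0. Recurrence: v_k = 1 + (v_{k-1} + v_{k+1})/2 for 1 ≤ k ≤ 187. The particular solution to v_k − (v_{k-1} + v_{k+1})/2 = 1 is v_k = −k^2. Adding homogeneous solution A + B k and matching boundaries gives v_k = k (188 − k). Substituting k = 163: v_163 = 163 · 25 = 4075.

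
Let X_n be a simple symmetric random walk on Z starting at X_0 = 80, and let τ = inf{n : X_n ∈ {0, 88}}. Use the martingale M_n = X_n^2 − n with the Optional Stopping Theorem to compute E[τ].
E[τ] = 640

M_n = X_n^2 − n is a martingale (since E[X_{n+1}^2 | F_n] = X_n^2 + 1). By OST (τ has finite mean in a bounded region), E[M_τ] = E[M_0] = X_0^2 − 0 = 80^2 = 6400. Also E[M_τ] = E[X_τ^2] − E[τ]. The walk exits at 0 or 88, with P(hit 88 first) = 80/88, so E[X_τ^2] = 88^2 · 80/88 + 0 = 7040. Thus E[τ] = E[X_τ^2] − E[M_τ] = 7040 − 6400 = 640 = 80(88 − 80) = 640.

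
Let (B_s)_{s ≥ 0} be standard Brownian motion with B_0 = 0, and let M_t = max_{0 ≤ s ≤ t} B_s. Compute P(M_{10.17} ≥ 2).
P(M_{10.17} ≥ 2) = 2·P(B_{10.17} ≥ 2) = 2(1 − Φ(2/√10.17)) ≈ 0.5306

By the reflection principle for Brownian motion, P(M_t ≥ a) = 2 · P(B_t ≥ a) for a ≥ 0. Since B_t ~ N(0, t), P(B_t ≥ 2) = 1 − Φ(2/√t) = 1 − Φ(2/√10.17) = 1 − Φ(0.6271). So
  P(M_{10.17} ≥ 2) = 2(1 − Φ(0.6271)) ≈ 0.5306.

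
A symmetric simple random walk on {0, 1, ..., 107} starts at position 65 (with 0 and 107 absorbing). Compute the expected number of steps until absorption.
E[τ | X_0 = 65] = 2730

Let v_k = E[τ | X_0 = k]. Boundary: v_0 = v_107 = 0. Recurrence: v_k = 1 + (v_{k-1} + v_{k+1})/2 for 1 ≤ k ≤ 106. The particular solution to v_k − (v_{k-1} + v_{k+1})/2 = 1 is v_k = −k^2. Adding homogeneous solution A + B k and matching boundaries gives v_k = k (107 − k). Substituting k = 65: v_65 = 65 · 42 = 2730.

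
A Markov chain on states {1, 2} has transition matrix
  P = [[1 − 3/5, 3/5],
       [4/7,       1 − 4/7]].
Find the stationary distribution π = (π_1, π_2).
π_1 = 20/41, π_2 = 21/41

Solve πP = π with π_1 + π_2 = 1. From πP = π: π_1 · (1 − 3/5) + π_2 · 4/7 = π_1 ⇒ π_2 · 4/7 = π_1 · 3/5 ⇒ π_2/π_1 = (3/5)/(4/7) = 21/20. Together with π_1 + π_2 = 1:
  π_1 = (4/7)/(3/5 + 4/7) = (4/7)/(41/35) = 20/41,
  π_2 = (3/5)/(3/5 + 4/7) = (3/5)/(41/35) = 21/41.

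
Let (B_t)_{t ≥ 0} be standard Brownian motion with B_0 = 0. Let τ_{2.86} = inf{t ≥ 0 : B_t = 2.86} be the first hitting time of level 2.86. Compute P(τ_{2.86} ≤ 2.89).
P(τ_{2.86} ≤ 2.89) = 2(1 − Φ(2.86/√2.89)) = 2(1 − Φ(1.6824)) ≈ 0.0925

By the reflection principle for standard BM, P(τ_b ≤ t) = 2 · P(B_t ≥ b). Since B_t ~ N(0, t), P(B_t ≥ 2.86) = 1 − Φ(2.86/√t) = 1 − Φ(2.86/√2.89) = 1 − Φ(1.6824) ≈ 0.04625. Doubling: P(τ_{2.86} ≤ 2.89) ≈ 2 · 0.04625 = 0.09250 ≈ 0.0925.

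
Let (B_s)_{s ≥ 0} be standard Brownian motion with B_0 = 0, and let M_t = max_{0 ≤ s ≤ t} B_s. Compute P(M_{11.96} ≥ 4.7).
P(M_{11.96} ≥ 4.7) = 2·P(B_{11.96} ≥ 4.7) = 2(1 − Φ(4.7/√11.96)) ≈ 0.1741

By the reflection principle for Brownian motion, P(M_t ≥ a) = 2 · P(B_t ≥ a) for a ≥ 0. Since B_t ~ N(0, t), P(B_t ≥ 4.7) = 1 − Φ(4.7/√t) = 1 − Φ(4.7/√11.96) = 1 − Φ(1.3590). So
  P(M_{11.96} ≥ 4.7) = 2(1 − Φ(1.3590)) ≈ 0.1741.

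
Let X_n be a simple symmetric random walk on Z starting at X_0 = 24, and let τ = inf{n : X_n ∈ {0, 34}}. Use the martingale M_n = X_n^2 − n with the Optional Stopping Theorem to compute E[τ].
E[τ] = 240

M_n = X_n^2 − n is a martingale (since E[X_{n+1}^2 | F_n] = X_n^2 + 1). By OST (τ has finite mean in a bounded region), E[M_τ] = E[M_0] = X_0^2 − 0 = 24^2 = 576. Also E[M_τ] = E[X_τ^2] − E[τ]. The walk exits at 0 or 34, with P(hit 34 first) = 24/34, so E[X_τ^2] = 34^2 · 24/34 + 0 = 816. Thus E[τ] = E[X_τ^2] − E[M_τ] = 816 − 576 = 240 = 24(34 − 24) = 240.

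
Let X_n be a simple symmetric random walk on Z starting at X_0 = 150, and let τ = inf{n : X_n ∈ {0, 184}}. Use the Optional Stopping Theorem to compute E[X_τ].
E[X_τ] = 150

X_n is a martingale and τ is a bounded-mean stopping time (indeed τ is finite a.s. with bounded expectation since the walk is in a bounded region). By the OST, E[X_τ] = E[X_0] = 150. Equivalently: E[X_τ] = 184 · P(hit 184 first) + 0 · P(hit 0 first) = 184 · (150/184) = 150.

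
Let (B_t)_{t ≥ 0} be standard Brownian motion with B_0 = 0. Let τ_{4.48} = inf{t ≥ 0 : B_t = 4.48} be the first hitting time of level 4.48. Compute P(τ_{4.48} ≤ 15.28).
P(τ_{4.48} ≤ 15.28) = 2(1 − Φ(4.48/√15.28)) = 2(1 − Φ(1.1461)) ≈ 0.2518

By the reflection principle for standard BM, P(τ_b ≤ t) = 2 · P(B_t ≥ b). Since B_t ~ N(0, t), P(B_t ≥ 4.48) = 1 − Φ(4.48/√t) = 1 − Φ(4.48/√15.28) = 1 − Φ(1.1461) ≈ 0.12588. Doubling: P(τ_{4.48} ≤ 15.28) ≈ 2 · 0.12588 = 0.25176 ≈ 0.2518.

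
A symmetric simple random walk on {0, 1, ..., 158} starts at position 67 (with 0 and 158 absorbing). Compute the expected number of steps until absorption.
E[τ | X_0 = 67] = 6097

Let v_k = E[τ | X_0 = k]. Boundary: v_0 = v_158 = 0. Recurrence: v_k = 1 + (v_{k-1} + v_{k+1})/2 for 1 ≤ k ≤ 157. The particular solution to v_k − (v_{k-1} + v_{k+1})/2 = 1 is v_k = −k^2. Adding homogeneous solution A + B k and matching boundaries gives v_k = k (158 − k). Substituting k = 67: v_67 = 67 · 91 = 6097.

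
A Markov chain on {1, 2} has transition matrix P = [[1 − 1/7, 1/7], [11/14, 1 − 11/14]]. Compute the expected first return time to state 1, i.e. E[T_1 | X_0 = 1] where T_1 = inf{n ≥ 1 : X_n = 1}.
E[T_1 | X_0 = 1] = 1/π_1 = 13/11

For an irreducible recurrent Markov chain with stationary distribution π, E[T_i | X_0 = i] = 1/π_i (Kac's formula). Here π_1 = (11/14)/(1/7 + 11/14) = (11/14)/(13/14) = 11/13, so E[T_1 | X_0 = 1] = 1/π_1 = (1/7 + 11/14)/(11/14) = (13/14)/(11/14) = 13/11.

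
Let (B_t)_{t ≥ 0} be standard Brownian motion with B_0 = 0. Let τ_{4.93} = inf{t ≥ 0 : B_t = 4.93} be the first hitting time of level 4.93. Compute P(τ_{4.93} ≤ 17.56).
P(τ_{4.93} ≤ 17.56) = 2(1 − Φ(4.93/√17.56)) = 2(1 − Φ(1.1765)) ≈ 0.2394

By the reflection principle for standard BM, P(τ_b ≤ t) = 2 · P(B_t ≥ b). Since B_t ~ N(0, t), P(B_t ≥ 4.93) = 1 − Φ(4.93/√t) = 1 − Φ(4.93/√17.56) = 1 − Φ(1.1765) ≈ 0.11970. Doubling: P(τ_{4.93} ≤ 17.56) ≈ 2 · 0.11970 = 0.23940 ≈ 0.2394.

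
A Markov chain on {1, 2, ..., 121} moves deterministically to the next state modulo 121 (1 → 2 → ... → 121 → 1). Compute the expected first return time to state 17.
E[T_17 | X_0 = 17] = 121

The chain cycles deterministically, so starting at state 17 it returns in exactly 121 steps. Equivalently, the stationary distribution is uniform π_j = 1/121 for every state j, so by Kac's formula E[T_17] = 1/π_17 = 121.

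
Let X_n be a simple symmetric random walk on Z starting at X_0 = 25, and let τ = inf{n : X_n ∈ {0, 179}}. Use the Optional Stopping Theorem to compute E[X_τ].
E[X_τ] = 25

X_n is a martingale and τ is a bounded-mean stopping time (indeed τ is finite a.s. with bounded expectation since the walk is in a bounded region). By the OST, E[X_τ] = E[X_0] = 25. Equivalently: E[X_τ] = 179 · P(hit 179 first) + 0 · P(hit 0 first) = 179 · (25/179) = 25.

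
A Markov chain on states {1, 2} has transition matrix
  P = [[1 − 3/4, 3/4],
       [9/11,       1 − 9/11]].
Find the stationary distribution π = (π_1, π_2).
π_1 = 12/23, π_2 = 11/23

Solve πP = π with π_1 + π_2 = 1. From πP = π: π_1 · (1 − 3/4) + π_2 · 9/11 = π_1 ⇒ π_2 · 9/11 = π_1 · 3/4 ⇒ π_2/π_1 = (3/4)/(9/11) = 11/12. Together with π_1 + π_2 = 1:
  π_1 = (9/11)/(3/4 + 9/11) = (9/11)/(69/44) = 12/23,
  π_2 = (3/4)/(3/4 + 9/11) = (3/4)/(69/44) = 11/23.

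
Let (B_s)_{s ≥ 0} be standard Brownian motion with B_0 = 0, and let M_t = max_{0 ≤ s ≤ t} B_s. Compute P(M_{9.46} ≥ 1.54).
P(M_{9.46} ≥ 1.54) = 2·P(B_{9.46} ≥ 1.54) = 2(1 − Φ(1.54/√9.46)) ≈ 0.6166

By the reflection principle for Brownian motion, P(M_t ≥ a) = 2 · P(B_t ≥ a) for a ≥ 0. Since B_t ~ N(0, t), P(B_t ≥ 1.54) = 1 − Φ(1.54/√t) = 1 − Φ(1.54/√9.46) = 1 − Φ(0.5007). So
  P(M_{9.46} ≥ 1.54) = 2(1 − Φ(0.5007)) ≈ 0.6166.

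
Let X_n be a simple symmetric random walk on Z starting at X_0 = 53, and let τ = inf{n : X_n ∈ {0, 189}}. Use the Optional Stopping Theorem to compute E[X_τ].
E[X_τ] = 53

X_n is a martingale and τ is a bounded-mean stopping time (indeed τ is finite a.s. with bounded expectation since the walk is in a bounded region). By the OST, E[X_τ] = E[X_0] = 53. Equivalently: E[X_τ] = 189 · P(hit 189 first) + 0 · P(hit 0 first) = 189 · (53/189) = 53.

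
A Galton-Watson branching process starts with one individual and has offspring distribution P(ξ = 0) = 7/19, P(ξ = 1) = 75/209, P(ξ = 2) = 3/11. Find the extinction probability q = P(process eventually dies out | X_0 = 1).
q = 1

Mean offspring μ = 0·7/19 + 1·75/209 + 2·3/11 = 189/209 ≤ 1. For μ ≤ 1 with offspring not concentrated at 1, the Galton-Watson process goes extinct almost surely, so q = 1.
(Algebraic check: The pgf is f(s) = 7/19 + 75/209·s + 3/11·s². The extinction probability q is the smallest fixed point of f in [0, 1]. Setting s = f(s):
  3/11·s² + (75/209 − 1)·s + 7/19 = 0
  3/11·s² − (7/19 + 3/11)·s + 7/19 = 0
which factors as (s − 1)·(3/11·s − 7/19) = 0, giving roots s = 1 and s = (7/19)/(3/11) = 77/57. Since 77/57 ≥ 1, the smallest root in [0, 1] is s = 1.)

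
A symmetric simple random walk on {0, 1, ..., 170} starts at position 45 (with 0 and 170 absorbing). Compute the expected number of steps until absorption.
E[τ | X_0 = 45] = 5625

Let v_k = E[τ | X_0 = k]. Boundary: v_0 = v_170 = 0. Recurrence: v_k = 1 + (v_{k-1} + v_{k+1})/2 for 1 ≤ k ≤ 169. The particular solution to v_k − (v_{k-1} + v_{k+1})/2 = 1 is v_k = −k^2. Adding homogeneous solution A + B k and matching boundaries gives v_k = k (170 − k). Substituting k = 45: v_45 = 45 · 125 = 5625.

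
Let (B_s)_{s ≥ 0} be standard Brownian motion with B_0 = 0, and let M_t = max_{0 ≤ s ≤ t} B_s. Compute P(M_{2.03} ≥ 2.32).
P(M_{2.03} ≥ 2.32) = 2·P(B_{2.03} ≥ 2.32) = 2(1 − Φ(2.32/√2.03)) ≈ 0.1035

By the reflection principle for Brownian motion, P(M_t ≥ a) = 2 · P(B_t ≥ a) for a ≥ 0. Since B_t ~ N(0, t), P(B_t ≥ 2.32) = 1 − Φ(2.32/√t) = 1 − Φ(2.32/√2.03) = 1 − Φ(1.6283). So
  P(M_{2.03} ≥ 2.32) = 2(1 − Φ(1.6283)) ≈ 0.1035.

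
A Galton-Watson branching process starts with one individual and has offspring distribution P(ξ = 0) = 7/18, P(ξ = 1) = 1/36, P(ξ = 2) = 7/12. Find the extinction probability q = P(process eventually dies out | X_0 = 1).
q = 2/3

The pgf is f(s) = 7/18 + 1/36·s + 7/12·s². The extinction probability q is the smallest fixed point of f in [0, 1]. Setting s = f(s):
  7/12·s² + (1/36 − 1)·s + 7/18 = 0
  7/12·s² − (7/18 + 7/12)·s + 7/18 = 0
which factors as (s − 1)·(7/12·s − 7/18) = 0, giving roots s = 1 and s = (7/18)/(7/12) = 2/3.
Mean offspring μ = 1/36 + 2·7/12 = 43/36 > 1 (supercritical), so q < 1. The extinction probability is the smaller root: q = (7/18)/(7/12) = 2/3.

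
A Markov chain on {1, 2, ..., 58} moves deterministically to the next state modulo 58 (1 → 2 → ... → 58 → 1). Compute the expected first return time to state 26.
E[T_26 | X_0 = 26] = 58

The chain cycles deterministically, so starting at state 26 it returns in exactly 58 steps. Equivalently, the stationary distribution is uniform π_j = 1/58 for every state j, so by Kac's formula E[T_26] = 1/π_26 = 58.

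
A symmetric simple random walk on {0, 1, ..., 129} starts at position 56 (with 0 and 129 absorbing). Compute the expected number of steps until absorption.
E[τ | X_0 = 56] = 4088

Let v_k = E[τ | X_0 = k]. Boundary: v_0 = v_129 = 0. Recurrence: v_k = 1 + (v_{k-1} + v_{k+1})/2 for 1 ≤ k ≤ 128. The particular solution to v_k − (v_{k-1} + v_{k+1})/2 = 1 is v_k = −k^2. Adding homogeneous solution A + B k and matching boundaries gives v_k = k (129 − k). Substituting k = 56: v_56 = 56 · 73 = 4088.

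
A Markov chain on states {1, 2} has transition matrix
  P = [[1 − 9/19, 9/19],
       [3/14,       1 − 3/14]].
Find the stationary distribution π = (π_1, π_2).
π_1 = 19/61, π_2 = 42/61

Solve πP = π with π_1 + π_2 = 1. From πP = π: π_1 · (1 − 9/19) + π_2 · 3/14 = π_1 ⇒ π_2 · 3/14 = π_1 · 9/19 ⇒ π_2/π_1 = (9/19)/(3/14) = 42/19. Together with π_1 + π_2 = 1:
  π_1 = (3/14)/(9/19 + 3/14) = (3/14)/(183/266) = 19/61,
  π_2 = (9/19)/(9/19 + 3/14) = (9/19)/(183/266) = 42/61.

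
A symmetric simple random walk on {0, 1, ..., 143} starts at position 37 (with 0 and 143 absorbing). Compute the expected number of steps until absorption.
E[τ | X_0 = 37] = 3922

Let v_k = E[τ | X_0 = k]. Boundary: v_0 = v_143 = 0. Recurrence: v_k = 1 + (v_{k-1} + v_{k+1})/2 for 1 ≤ k ≤ 142. The particular solution to v_k − (v_{k-1} + v_{k+1})/2 = 1 is v_k = −k^2. Adding homogeneous solution A + B k and matching boundaries gives v_k = k (143 − k). Substituting k = 37: v_37 = 37 · 106 = 3922.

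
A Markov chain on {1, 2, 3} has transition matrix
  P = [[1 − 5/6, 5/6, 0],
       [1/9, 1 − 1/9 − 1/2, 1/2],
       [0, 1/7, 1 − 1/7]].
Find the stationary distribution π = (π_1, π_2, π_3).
π = (4/139, 30/139, 105/139)

This is a birth-death chain on three states, which satisfies detailed balance: π_1 · P_{12} = π_2 · P_{21} and π_2 · P_{23} = π_3 · P_{32}.
From π_1 · 5/6 = π_2 · 1/9: π_2/π_1 = (5/6)/(1/9) = 15/2.
From π_2 · 1/2 = π_3 · 1/7: π_3/π_2 = (1/2)/(1/7) = 7/2.
Take π_1 proportional to 1; then unnormalized π = (1, 15/2, 105/4). Normalize by dividing by the sum 139/4:
  π = (4/139, 30/139, 105/139).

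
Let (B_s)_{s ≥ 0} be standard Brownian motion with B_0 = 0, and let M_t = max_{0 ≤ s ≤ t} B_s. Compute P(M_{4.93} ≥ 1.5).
P(M_{4.93} ≥ 1.5) = 2·P(B_{4.93} ≥ 1.5) = 2(1 − Φ(1.5/√4.93)) ≈ 0.4993

By the reflection principle for Brownian motion, P(M_t ≥ a) = 2 · P(B_t ≥ a) for a ≥ 0. Since B_t ~ N(0, t), P(B_t ≥ 1.5) = 1 − Φ(1.5/√t) = 1 − Φ(1.5/√4.93) = 1 − Φ(0.6756). So
  P(M_{4.93} ≥ 1.5) = 2(1 − Φ(0.6756)) ≈ 0.4993.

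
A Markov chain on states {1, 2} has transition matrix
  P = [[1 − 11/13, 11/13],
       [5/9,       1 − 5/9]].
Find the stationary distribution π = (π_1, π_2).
π_1 = 65/164, π_2 = 99/164

Solve πP = π with π_1 + π_2 = 1. From πP = π: π_1 · (1 − 11/13) + π_2 · 5/9 = π_1 ⇒ π_2 · 5/9 = π_1 · 11/13 ⇒ π_2/π_1 = (11/13)/(5/9) = 99/65. Together with π_1 + π_2 = 1:
  π_1 = (5/9)/(11/13 + 5/9) = (5/9)/(164/117) = 65/164,
  π_2 = (11/13)/(11/13 + 5/9) = (11/13)/(164/117) = 99/164.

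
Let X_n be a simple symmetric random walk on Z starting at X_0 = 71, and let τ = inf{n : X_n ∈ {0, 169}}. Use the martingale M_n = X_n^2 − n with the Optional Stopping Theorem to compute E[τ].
E[τ] = 6958

M_n = X_n^2 − n is a martingale (since E[X_{n+1}^2 | F_n] = X_n^2 + 1). By OST (τ has finite mean in a bounded region), E[M_τ] = E[M_0] = X_0^2 − 0 = 71^2 = 5041. Also E[M_τ] = E[X_τ^2] − E[τ]. The walk exits at 0 or 169, with P(hit 169 first) = 71/169, so E[X_τ^2] = 169^2 · 71/169 + 0 = 11999. Thus E[τ] = E[X_τ^2] − E[M_τ] = 11999 − 5041 = 6958 = 71(169 − 71) = 6958.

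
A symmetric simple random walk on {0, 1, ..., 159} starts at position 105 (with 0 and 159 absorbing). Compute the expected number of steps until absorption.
E[τ | X_0 = 105] = 5670

Let v_k = E[τ | X_0 = k]. Boundary: v_0 = v_159 = 0. Recurrence: v_k = 1 + (v_{k-1} + v_{k+1})/2 for 1 ≤ k ≤ 158. The particular solution to v_k − (v_{k-1} + v_{k+1})/2 = 1 is v_k = −k^2. Adding homogeneous solution A + B k and matching boundaries gives v_k = k (159 − k). Substituting k = 105: v_105 = 105 · 54 = 5670.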